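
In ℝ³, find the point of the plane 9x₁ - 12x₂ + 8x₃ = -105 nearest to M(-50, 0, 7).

The perpendicular from M has direction n = (9, -12, 8): r = (-50, 0, 7) + λ(9, -12, 8).
Substitute into the plane: n·(M + λn) = -105 gives -394 + 289λ = -105, so λ = 1.
Foot = (-50, 0, 7) + 1·(9, -12, 8) = (-41, -12, 15).

(-41, -12, 15)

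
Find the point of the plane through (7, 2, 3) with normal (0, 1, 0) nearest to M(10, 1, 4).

(10, 2, 4)

n = (0, 1, 0), |n|² = 1, and n·M − 2 = -1.
t = -1/1 = -1, so the foot is M − t·n = (10, 1, 4) − (-1)·(0, 1, 0) = (10, 2, 4).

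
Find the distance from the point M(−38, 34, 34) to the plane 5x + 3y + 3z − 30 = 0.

16/√43

Normal vector n = (5, 3, 3), and n·(−38, 34, 34) − 30 = −16.
|n| = √(25 + 9 + 9) = √43, so the distance is |-16|/√43 = 16√43/43.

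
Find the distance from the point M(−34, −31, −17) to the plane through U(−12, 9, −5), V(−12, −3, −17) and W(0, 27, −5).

UV = (0, −12, −12) and UW = (12, 18, 0), so a normal is n = UV × UW = (216, −144, 144).
d = |216·(-34) + (-144)·(-31) + 144·(-17) − (-4608)| / √(46656 + 20736 + 20736) = |-720| / (72√17) = 10√17/17.

10/√17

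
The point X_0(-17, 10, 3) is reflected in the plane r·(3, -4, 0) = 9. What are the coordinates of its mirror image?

(7, -22, 3)

n = (3, -4, 0), |n|² = 25, n·X_0 − 9 = -100, so t = -100/25 = -4.
Foot F = X_0 − (-4)·n = (-5, -6, 3); the reflection is 2F − X_0 = (7, -22, 3).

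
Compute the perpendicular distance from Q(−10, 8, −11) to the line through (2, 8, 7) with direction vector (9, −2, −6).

Direction vector d = (9, −2, −6).
AP = (−12, 0, −18), and AP × d = (−36, −234, 24).
|AP × d|² = 56628 and |d|² = 121, so the distance is √(56628/121) = √468 = 6√13.

6√13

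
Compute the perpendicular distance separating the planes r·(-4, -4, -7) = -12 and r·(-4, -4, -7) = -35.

With common normal n = (-4, -4, -7) (|n| = 9), the distance is |(-12) − (-35)|/|n| = 23/9.

23/9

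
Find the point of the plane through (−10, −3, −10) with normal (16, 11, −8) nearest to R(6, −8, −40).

n = (16, 11, −8), |n|² = 441, and n·R − (-113) = 441.
t = 441/441 = 1, so the foot is R − t·n = (6, −8, −40) − 1·(16, 11, −8) = (−10, −19, −32).

(-10, -19, -32)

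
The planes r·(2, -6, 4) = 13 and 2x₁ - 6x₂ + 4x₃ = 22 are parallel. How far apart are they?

9√14/28

Both planes have normal n = (2, -6, 4), |n| = 2√14. Any point on the first plane is at distance |22 − 13|/|n| = 9/(2√14) = 9√14/28 from the second.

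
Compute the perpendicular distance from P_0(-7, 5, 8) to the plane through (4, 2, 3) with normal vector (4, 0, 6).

7/√13

The plane has equation n·(r − (4, 2, 3)) = 0, i.e. n·r = 34.
n = (4, 0, 6); n·P − 34 = -14; |n| = 2√13; distance = 14/(2√13) = 7/√13.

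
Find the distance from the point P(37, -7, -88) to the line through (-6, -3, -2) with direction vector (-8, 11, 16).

21√5

Direction vector d = (-8, 11, 16).
AP = (43, -4, -86), and AP × d = (882, 0, 441).
|AP × d|² = 972405 and |d|² = 441, so the distance is √(972405/441) = √2205 = 21√5.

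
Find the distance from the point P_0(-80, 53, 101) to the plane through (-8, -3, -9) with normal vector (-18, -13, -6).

4

The plane has equation n·(r − (-8, -3, -9)) = 0, i.e. n·r = 237.
Then n·(-80, 53, 101) - 237 = -92.
|n| = √(324 + 169 + 36) = 23, so the distance is |-92|/23 = 4.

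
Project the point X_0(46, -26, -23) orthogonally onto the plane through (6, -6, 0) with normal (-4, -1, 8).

(30, -30, 9)

The perpendicular from X_0 has direction n = (-4, -1, 8): r = (46, -26, -23) + λ(-4, -1, 8).
Substitute into the plane: n·(X_0 + λn) = -18 gives -342 + 81λ = -18, so λ = 4.
Foot = (46, -26, -23) + 4·(-4, -1, 8) = (30, -30, 9).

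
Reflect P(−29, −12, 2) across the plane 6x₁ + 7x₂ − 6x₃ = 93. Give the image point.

n = (6, 7, −6), |n|² = 121, n·P − 93 = -363, so t = -363/121 = -3.
Foot F = P − (-3)·n = (−11, 9, −16); the reflection is 2F − P = (7, 30, −34).

(7, 30, -34)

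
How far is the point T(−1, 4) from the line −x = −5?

6

d = |(-1)·(-1) + 0·4 − (-5)| / √(1 + 0) = |6|/1 = 6.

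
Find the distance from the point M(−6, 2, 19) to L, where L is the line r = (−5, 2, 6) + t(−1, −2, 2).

√89

Direction vector d = (−1, −2, 2).
AP = (−1, 0, 13); AP·d = 27, |AP|² = 170, |d|² = 9.
distance² = |AP|² − (AP·d)²/|d|² = 170 − 729/9 = 89, so the distance is √89.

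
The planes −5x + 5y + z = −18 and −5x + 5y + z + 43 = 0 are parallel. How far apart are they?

With common normal n = (−5, 5, 1) (|n| = √51), the distance is |(-18) − (-43)|/|n| = 25/√51.

25/√51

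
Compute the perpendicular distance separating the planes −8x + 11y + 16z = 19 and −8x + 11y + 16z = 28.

3/7

Both planes have normal n = (−8, 11, 16), |n| = 21. Any point on the first plane is at distance |28 − 19|/|n| = 9/21 = 3/7 from the second.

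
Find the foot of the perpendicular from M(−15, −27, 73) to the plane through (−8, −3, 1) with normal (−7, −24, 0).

(-8, -3, 73)

The perpendicular from M has direction n = (−7, −24, 0): r = (−15, −27, 73) + μ(−7, −24, 0).
Substitute into the plane: n·(M + μn) = 128 gives 753 + 625μ = 128, so μ = -1.
Foot = (−15, −27, 73) + (-1)·(−7, −24, 0) = (−8, −3, 73).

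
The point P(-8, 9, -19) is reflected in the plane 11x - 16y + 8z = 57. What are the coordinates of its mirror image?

n = (11, -16, 8), |n|² = 441, n·P − 57 = -441, so t = -441/441 = -1.
Foot F = P − (-1)·n = (3, -7, -11); the reflection is 2F − P = (14, -23, -3).

(14, -23, -3)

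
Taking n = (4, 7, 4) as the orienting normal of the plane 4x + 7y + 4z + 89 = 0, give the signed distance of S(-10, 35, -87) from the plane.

-6

n·S − (-89) = -54.
|n| = 9, so the signed distance is -54/9 = -6.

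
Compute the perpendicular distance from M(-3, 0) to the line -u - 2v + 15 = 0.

d = |(-1)·(-3) + (-2)·0 − (-15)| / √(1 + 4) = |18|/√5 = 18√5/5.

18√5/5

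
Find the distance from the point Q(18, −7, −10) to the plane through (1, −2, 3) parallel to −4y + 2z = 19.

Parallel planes share the normal n = (0, −4, 2); since (1, −2, 3) lies on the plane, its equation is −4y + 2z = 14.
d = |(-4)·(-7) + 2·(-10) − 14| / √(0 + 16 + 4) = |-6| / (2√5) = 3√5/5.

3√5/5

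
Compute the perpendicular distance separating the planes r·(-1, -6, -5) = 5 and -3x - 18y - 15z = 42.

Divide the second equation by 3 to match normals: -x - 6y - 5z = 14.
Both planes have normal n = (-1, -6, -5), |n| = √62. Any point on the first plane is at distance |14 − 5|/|n| = 9/√62 from the second.

9/√62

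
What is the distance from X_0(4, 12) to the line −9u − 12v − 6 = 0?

62/5

The normal to the line is n = (−9, −12) with |n| = 15.
|n·X_0 − 6| = |-180 − 6| = 186, so the distance is 186/15 = 62/5.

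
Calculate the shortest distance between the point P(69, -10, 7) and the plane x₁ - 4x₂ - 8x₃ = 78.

25/9

Normal vector n = (1, -4, -8), and n·(69, -10, 7) - 78 = -25.
|n| = √(1 + 16 + 64) = 9, so the distance is |-25|/9 = 25/9.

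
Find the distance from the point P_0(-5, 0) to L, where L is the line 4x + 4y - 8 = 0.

d = |4·(-5) + 4·0 − 8| / √(16 + 16) = |-28|/(4√2) = 7/√2.

7/√2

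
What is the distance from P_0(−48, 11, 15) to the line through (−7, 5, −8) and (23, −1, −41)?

A direction vector is d = (30, −6, −33).
AP = (−41, 6, 23); AP·d = -2025, |AP|² = 2246, |d|² = 2025.
distance² = |AP|² − (AP·d)²/|d|² = 2246 − 4100625/2025 = 221, so the distance is √221.

√221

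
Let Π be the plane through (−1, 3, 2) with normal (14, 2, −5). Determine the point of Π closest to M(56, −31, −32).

n = (14, 2, −5), |n|² = 225, and n·M − (-18) = 900.
t = 900/225 = 4, so the foot is M − t·n = (56, −31, −32) − 4·(14, 2, −5) = (0, −39, −12).

(0, -39, -12)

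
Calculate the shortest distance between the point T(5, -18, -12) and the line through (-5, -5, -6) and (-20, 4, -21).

√246

A direction vector is d = (-15, 9, -15).
AP = (10, -13, -6), and AP × d = (249, 240, -105).
|AP × d|² = 130626 and |d|² = 531, so the distance is √(130626/531) = √246.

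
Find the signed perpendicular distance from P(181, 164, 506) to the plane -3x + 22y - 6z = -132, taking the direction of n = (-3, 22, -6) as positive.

7

n·P − (-132) = 161.
|n| = 23, so the signed distance is 161/23 = 7.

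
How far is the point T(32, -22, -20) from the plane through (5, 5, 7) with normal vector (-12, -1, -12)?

The plane has equation n·(r − (5, 5, 7)) = 0, i.e. n·r = -149.
Then n·(32, -22, -20) - (-149) = 27.
|n| = √(144 + 1 + 144) = 17, so the distance is |27|/17 = 27/17.

27/17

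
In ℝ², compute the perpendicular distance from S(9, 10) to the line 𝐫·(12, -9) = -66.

28/5

The normal to the line is n = (12, -9) with |n| = 15.
|n·S − (-66)| = |18 − (-66)| = 84, so the distance is 84/15 = 28/5.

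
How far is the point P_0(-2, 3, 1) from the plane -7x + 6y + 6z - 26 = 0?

12/11

Normal vector n = (-7, 6, 6), and n·(-2, 3, 1) - 26 = 12.
|n| = √(49 + 36 + 36) = 11, so the distance is |12|/11 = 12/11.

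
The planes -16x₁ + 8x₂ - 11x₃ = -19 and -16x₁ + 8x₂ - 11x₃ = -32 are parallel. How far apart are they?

13/21

Both planes have normal n = (-16, 8, -11), |n| = 21. Any point on the first plane is at distance |(-32) − (-19)|/|n| = 13/21 from the second.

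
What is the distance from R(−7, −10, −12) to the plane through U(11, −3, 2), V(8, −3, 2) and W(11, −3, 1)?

7

UV = (−3, 0, 0) and UW = (0, 0, −1), so a normal is n = UV × UW = (0, −3, 0).
Then n·(−7, −10, −12) − 9 = 21.
|n| = √(0 + 9 + 0) = 3, so the distance is |21|/3 = 7.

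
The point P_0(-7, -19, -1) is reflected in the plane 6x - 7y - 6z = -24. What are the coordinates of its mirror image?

With n = (6, -7, -6), the signed offset is (n·P_0 − (-24))/|n|² = 121/121 = 1.
P_0' = P_0 − 2t·n = (-7, -19, -1) − 2·(6, -7, -6) = (-19, -5, 11).

(-19, -5, 11)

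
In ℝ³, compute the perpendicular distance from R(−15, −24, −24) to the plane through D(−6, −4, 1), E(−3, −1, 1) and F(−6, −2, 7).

DE = (3, 3, 0) and DF = (0, 2, 6), so a normal is n = DE × DF = (18, −18, 6).
Then n·(−15, −24, −24) − (−30) = 48.
|n| = √(324 + 324 + 36) = 6√19, so the distance is |48|/(6√19) = 8/√19.

8√19/19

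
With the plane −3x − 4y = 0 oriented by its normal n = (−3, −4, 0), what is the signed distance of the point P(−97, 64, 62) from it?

n·P − 0 = 35.
|n| = 5, so the signed distance is 35/5 = 7.

7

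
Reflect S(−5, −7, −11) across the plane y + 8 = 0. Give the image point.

(-5, -9, -11)

With n = (0, 1, 0), the signed offset is (n·S − (-8))/|n|² = 1/1 = 1.
S' = S − 2t·n = (−5, −7, −11) − 2·(0, 1, 0) = (−5, −9, −11).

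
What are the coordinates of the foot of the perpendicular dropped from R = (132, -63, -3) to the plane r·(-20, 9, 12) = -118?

n = (-20, 9, 12), |n|² = 625, and n·R − (-118) = -3125.
t = -3125/625 = -5, so the foot is R − t·n = (132, -63, -3) − (-5)·(-20, 9, 12) = (32, -18, 57).

(32, -18, 57)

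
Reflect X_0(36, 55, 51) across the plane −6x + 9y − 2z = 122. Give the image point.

(456/11, 515/11, 581/11)

n = (−6, 9, −2), |n|² = 121, n·X_0 − 122 = 55, so t = 55/121 = 5/11.
Foot F = X_0 − (5/11)·n = (426/11, 560/11, 571/11); the reflection is 2F − X_0 = (456/11, 515/11, 581/11).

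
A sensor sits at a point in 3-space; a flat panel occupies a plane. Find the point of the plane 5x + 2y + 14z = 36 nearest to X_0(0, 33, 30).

The perpendicular from X_0 has direction n = (5, 2, 14): r = (0, 33, 30) + λ(5, 2, 14).
Substitute into the plane: n·(X_0 + λn) = 36 gives 486 + 225λ = 36, so λ = -2.
Foot = (0, 33, 30) + (-2)·(5, 2, 14) = (-10, 29, 2).

(-10, 29, 2)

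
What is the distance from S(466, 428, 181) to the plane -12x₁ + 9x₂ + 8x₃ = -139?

9

Normal vector n = (-12, 9, 8), and n·(466, 428, 181) - (-139) = -153.
|n| = √(144 + 81 + 64) = 17, so the distance is |-153|/17 = 9.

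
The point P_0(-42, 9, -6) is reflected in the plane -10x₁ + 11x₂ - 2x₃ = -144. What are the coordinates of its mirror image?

(18, -57, 6)

n = (-10, 11, -2), |n|² = 225, n·P_0 − (-144) = 675, so t = 675/225 = 3.
Foot F = P_0 − 3·n = (-12, -24, 0); the reflection is 2F − P_0 = (18, -57, 6).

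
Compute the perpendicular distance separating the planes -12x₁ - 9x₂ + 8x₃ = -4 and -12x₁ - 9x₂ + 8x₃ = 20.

24/17

With common normal n = (-12, -9, 8) (|n| = 17), the distance is |(-4) − 20|/|n| = 24/17.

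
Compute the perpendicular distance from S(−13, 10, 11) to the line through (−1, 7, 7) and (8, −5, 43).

13

A direction vector is d = (9, −12, 36).
AP = (−12, 3, 4); AP·d = 0, |AP|² = 169, |d|² = 1521.
distance² = |AP|² − (AP·d)²/|d|² = 169 − 0/1521 = 169, so the distance is 13.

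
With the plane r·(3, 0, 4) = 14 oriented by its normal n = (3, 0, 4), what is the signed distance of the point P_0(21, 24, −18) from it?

n·P_0 − 14 = -23.
|n| = 5, so the signed distance is -23/5.

-23/5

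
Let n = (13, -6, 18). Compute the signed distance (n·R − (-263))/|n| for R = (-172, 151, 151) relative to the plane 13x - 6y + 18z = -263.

n·R − (-263) = -161.
|n| = 23, so the signed distance is -161/23 = -7.

-7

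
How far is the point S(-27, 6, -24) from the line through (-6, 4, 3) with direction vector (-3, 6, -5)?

Direction vector d = (-3, 6, -5).
AP = (-21, 2, -27), and AP × d = (152, -24, -120).
|AP × d|² = 38080 and |d|² = 70, so the distance is √(38080/70) = √544 = 4√34.

4√34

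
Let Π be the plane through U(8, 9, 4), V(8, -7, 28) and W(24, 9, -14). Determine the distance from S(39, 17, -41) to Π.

15/17

UV = (0, -16, 24) and UW = (16, 0, -18), so a normal is n = UV × UW = (288, 384, 256).
Then n·(39, 17, -41) - 6784 = 480.
|n| = √(82944 + 147456 + 65536) = 544, so the distance is |480|/544 = 15/17.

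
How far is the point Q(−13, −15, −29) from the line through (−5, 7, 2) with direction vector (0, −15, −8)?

Direction vector d = (0, −15, −8).
AP = (−8, −22, −31); AP·d = 578, |AP|² = 1509, |d|² = 289.
distance² = |AP|² − (AP·d)²/|d|² = 1509 − 334084/289 = 353, so the distance is √353.

√353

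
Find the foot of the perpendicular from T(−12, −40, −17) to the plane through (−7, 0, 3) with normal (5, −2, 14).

n = (5, −2, 14), |n|² = 225, and n·T − 7 = -225.
t = -225/225 = -1, so the foot is T − t·n = (−12, −40, −17) − (-1)·(5, −2, 14) = (−7, −42, −3).

(-7, -42, -3)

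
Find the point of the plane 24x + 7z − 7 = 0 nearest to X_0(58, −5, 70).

n = (24, 0, 7), |n|² = 625, and n·X_0 − 7 = 1875.
t = 1875/625 = 3, so the foot is X_0 − t·n = (58, −5, 70) − 3·(24, 0, 7) = (−14, −5, 49).

(-14, -5, 49)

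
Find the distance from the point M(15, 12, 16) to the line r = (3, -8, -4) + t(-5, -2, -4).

Direction vector d = (-5, -2, -4).
AP = (12, 20, 20); AP·d = -180, |AP|² = 944, |d|² = 45.
distance² = |AP|² − (AP·d)²/|d|² = 944 − 32400/45 = 224, so the distance is 4√14.

4√14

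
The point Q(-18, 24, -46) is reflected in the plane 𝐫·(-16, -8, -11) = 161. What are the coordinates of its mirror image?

(14, 40, -24)

n = (-16, -8, -11), |n|² = 441, n·Q − 161 = 441, so t = 441/441 = 1.
Foot F = Q − 1·n = (-2, 32, -35); the reflection is 2F − Q = (14, 40, -24).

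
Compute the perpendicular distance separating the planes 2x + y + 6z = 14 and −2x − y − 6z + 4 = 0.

Divide the second equation by -1 to match normals: 2x + y + 6z = 4.
Both planes have normal n = (2, 1, 6), |n| = √41. Any point on the first plane is at distance |4 − 14|/|n| = 10/√41 = 10√41/41 from the second.

10/√41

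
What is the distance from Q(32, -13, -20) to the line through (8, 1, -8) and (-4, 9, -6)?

2√17

A direction vector is d = (-12, 8, 2).
AP = (24, -14, -12), and AP × d = (68, 96, 24).
|AP × d|² = 14416 and |d|² = 212, so the distance is √(14416/212) = √68 = 2√17.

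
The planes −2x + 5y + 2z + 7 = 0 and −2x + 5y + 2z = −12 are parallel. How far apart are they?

5/√33

Both planes have normal n = (−2, 5, 2), |n| = √33. Any point on the first plane is at distance |(-12) − (-7)|/|n| = 5/√33 from the second.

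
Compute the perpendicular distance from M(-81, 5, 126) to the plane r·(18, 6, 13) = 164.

Normal vector n = (18, 6, 13), and n·(-81, 5, 126) - 164 = 46.
|n| = √(324 + 36 + 169) = 23, so the distance is |46|/23 = 2.

2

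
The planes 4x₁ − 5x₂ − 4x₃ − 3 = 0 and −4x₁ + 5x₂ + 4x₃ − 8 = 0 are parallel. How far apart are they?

11√57/57

Divide the second equation by -1 to match normals: 4x₁ − 5x₂ − 4x₃ = -8.
Both planes have normal n = (4, −5, −4), |n| = √57. Any point on the first plane is at distance |(-8) − 3|/|n| = 11/√57 from the second.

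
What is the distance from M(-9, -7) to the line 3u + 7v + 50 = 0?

d = |3·(-9) + 7·(-7) − (-50)| / √(9 + 49) = |-26|/√58 = 13√58/29.

13√58/29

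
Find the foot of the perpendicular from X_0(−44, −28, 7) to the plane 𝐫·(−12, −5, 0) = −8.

(4, -8, 7)

n = (−12, −5, 0), |n|² = 169, and n·X_0 − (-8) = 676.
t = 676/169 = 4, so the foot is X_0 − t·n = (−44, −28, 7) − 4·(−12, −5, 0) = (4, −8, 7).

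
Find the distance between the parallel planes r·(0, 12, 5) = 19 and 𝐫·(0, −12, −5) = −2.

Divide the second equation by -1 to match normals: 12y + 5z = 2.
Both planes have normal n = (0, 12, 5), |n| = 13. Any point on the first plane is at distance |2 − 19|/|n| = 17/13 from the second.

17/13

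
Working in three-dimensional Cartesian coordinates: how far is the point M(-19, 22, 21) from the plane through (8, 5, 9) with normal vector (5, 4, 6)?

5/√77

The plane has equation n·(r − (8, 5, 9)) = 0, i.e. n·r = 114.
d = |5·(-19) + 4·22 + 6·21 − 114| / √(25 + 16 + 36) = |5| / √77 = 5/√77.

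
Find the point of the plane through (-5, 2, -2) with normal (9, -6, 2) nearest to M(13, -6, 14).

(-5, 6, 10)

n = (9, -6, 2), |n|² = 121, and n·M − (-61) = 242.
t = 242/121 = 2, so the foot is M − t·n = (13, -6, 14) − 2·(9, -6, 2) = (-5, 6, 10).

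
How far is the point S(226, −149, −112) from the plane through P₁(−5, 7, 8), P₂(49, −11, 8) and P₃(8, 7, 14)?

P₁P₂ = (54, −18, 0) and P₁P₃ = (13, 0, 6), so a normal is n = P₁P₂ × P₁P₃ = (−108, −324, 234).
n = (−108, −324, 234); n·P − 144 = -2484; |n| = 414; distance = 2484/414 = 6.

6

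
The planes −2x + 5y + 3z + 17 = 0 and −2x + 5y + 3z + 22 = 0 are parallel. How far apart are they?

5√38/38

With common normal n = (−2, 5, 3) (|n| = √38), the distance is |(-17) − (-22)|/|n| = 5/√38.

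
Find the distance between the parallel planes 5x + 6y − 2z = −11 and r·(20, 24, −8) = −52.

Divide the second equation by 4 to match normals: 5x + 6y − 2z = -13.
With common normal n = (5, 6, −2) (|n| = √65), the distance is |(-11) − (-13)|/|n| = 2/√65 = 2√65/65.

2√65/65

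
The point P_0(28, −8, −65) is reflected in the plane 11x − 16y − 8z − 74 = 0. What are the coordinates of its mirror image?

(-16, 56, -33)

n = (11, −16, −8), |n|² = 441, n·P_0 − 74 = 882, so t = 882/441 = 2.
Foot F = P_0 − 2·n = (6, 24, −49); the reflection is 2F − P_0 = (−16, 56, −33).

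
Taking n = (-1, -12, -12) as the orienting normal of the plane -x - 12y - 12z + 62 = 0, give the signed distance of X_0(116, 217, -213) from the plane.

n·X_0 − (-62) = -102.
|n| = 17, so the signed distance is -102/17 = -6.

-6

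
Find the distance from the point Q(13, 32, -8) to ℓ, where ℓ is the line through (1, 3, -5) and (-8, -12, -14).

A direction vector is d = (-9, -15, -9).
AP = (12, 29, -3); AP·d = -516, |AP|² = 994, |d|² = 387.
distance² = |AP|² − (AP·d)²/|d|² = 994 − 266256/387 = 306, so the distance is 3√34.

3√34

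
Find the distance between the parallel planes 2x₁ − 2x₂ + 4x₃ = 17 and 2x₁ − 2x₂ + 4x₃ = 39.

11√6/6

With common normal n = (2, −2, 4) (|n| = 2√6), the distance is |17 − 39|/|n| = 22/(2√6) = 11√6/6.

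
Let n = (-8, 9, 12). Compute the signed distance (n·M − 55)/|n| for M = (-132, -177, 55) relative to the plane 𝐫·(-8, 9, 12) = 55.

4

n·M − 55 = 68.
|n| = 17, so the signed distance is 68/17 = 4.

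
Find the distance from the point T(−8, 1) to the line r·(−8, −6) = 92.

17/5

The normal to the line is n = (−8, −6) with |n| = 10.
|n·T − 92| = |58 − 92| = 34, so the distance is 34/10 = 17/5.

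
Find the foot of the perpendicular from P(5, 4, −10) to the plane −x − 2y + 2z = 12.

(0, -6, 0)

n = (−1, −2, 2), |n|² = 9, and n·P − 12 = -45.
t = -45/9 = -5, so the foot is P − t·n = (5, 4, −10) − (-5)·(−1, −2, 2) = (0, −6, 0).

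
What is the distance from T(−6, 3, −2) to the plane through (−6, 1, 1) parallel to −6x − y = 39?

2/√37

Parallel planes share the normal n = (−6, −1, 0); since (−6, 1, 1) lies on the plane, its equation is −6x − y = 35.
d = |(-6)·(-6) + (-1)·3 − 35| / √(36 + 1 + 0) = |-2| / √37 = 2√37/37.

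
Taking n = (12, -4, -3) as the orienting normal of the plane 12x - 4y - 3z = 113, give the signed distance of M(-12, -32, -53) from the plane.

n·M − 113 = 30.
|n| = 13, so the signed distance is 30/13.

30/13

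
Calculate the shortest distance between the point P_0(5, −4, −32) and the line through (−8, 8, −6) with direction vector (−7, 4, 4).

Direction vector d = (−7, 4, 4).
AP = (13, −12, −26), and AP × d = (56, 130, −32).
|AP × d|² = 21060 and |d|² = 81, so the distance is √(21060/81) = √260 = 2√65.

2√65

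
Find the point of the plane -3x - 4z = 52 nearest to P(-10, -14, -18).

The perpendicular from P has direction n = (-3, 0, -4): r = (-10, -14, -18) + t(-3, 0, -4).
Substitute into the plane: n·(P + tn) = 52 gives 102 + 25t = 52, so t = -2.
Foot = (-10, -14, -18) + (-2)·(-3, 0, -4) = (-4, -14, -10).

(-4, -14, -10)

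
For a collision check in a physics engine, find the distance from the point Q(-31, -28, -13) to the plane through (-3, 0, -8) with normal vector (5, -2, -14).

14/15

The plane has equation n·(r − (-3, 0, -8)) = 0, i.e. n·r = 97.
n = (5, -2, -14); n·P − 97 = -14; |n| = 15; distance = 14/15.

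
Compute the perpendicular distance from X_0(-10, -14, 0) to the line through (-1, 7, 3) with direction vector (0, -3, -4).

Direction vector d = (0, -3, -4).
AP = (-9, -21, -3), and AP × d = (75, -36, 27).
|AP × d|² = 7650 and |d|² = 25, so the distance is √(7650/25) = √306 = 3√34.

3√34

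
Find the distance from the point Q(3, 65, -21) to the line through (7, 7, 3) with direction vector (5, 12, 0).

Direction vector d = (5, 12, 0).
AP = (-4, 58, -24), and AP × d = (288, -120, -338).
|AP × d|² = 211588 and |d|² = 169, so the distance is √(211588/169) = √1252 = 2√313.

2√313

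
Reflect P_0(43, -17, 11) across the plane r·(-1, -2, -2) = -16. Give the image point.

(119/3, -71/3, 13/3)

With n = (-1, -2, -2), the signed offset is (n·P_0 − (-16))/|n|² = -15/9 = -5/3.
P_0' = P_0 − 2t·n = (43, -17, 11) − (-10/3)·(-1, -2, -2) = (119/3, -71/3, 13/3).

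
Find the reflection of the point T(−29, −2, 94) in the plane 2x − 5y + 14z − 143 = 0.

(-49, 48, -46)

With n = (2, −5, 14), the signed offset is (n·T − 143)/|n|² = 1125/225 = 5.
T' = T − 2t·n = (−29, −2, 94) − 10·(2, −5, 14) = (−49, 48, −46).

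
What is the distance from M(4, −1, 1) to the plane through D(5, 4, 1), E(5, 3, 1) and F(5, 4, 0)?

DE = (0, −1, 0) and DF = (0, 0, −1), so a normal is n = DE × DF = (1, 0, 0).
d = |1·4 − 5| / √(1 + 0 + 0) = |-1| / 1 = 1.

1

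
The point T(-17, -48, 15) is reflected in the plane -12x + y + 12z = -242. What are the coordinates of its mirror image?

(31, -52, -33)

n = (-12, 1, 12), |n|² = 289, n·T − (-242) = 578, so t = 578/289 = 2.
Foot F = T − 2·n = (7, -50, -9); the reflection is 2F − T = (31, -52, -33).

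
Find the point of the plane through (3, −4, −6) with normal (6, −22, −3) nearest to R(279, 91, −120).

n = (6, −22, −3), |n|² = 529, and n·R − 124 = -92.
t = -92/529 = -4/23, so the foot is R − t·n = (279, 91, −120) − (-4/23)·(6, −22, −3) = (6441/23, 2005/23, −2772/23).

(6441/23, 2005/23, -2772/23)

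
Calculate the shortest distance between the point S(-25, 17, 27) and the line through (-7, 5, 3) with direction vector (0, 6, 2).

Direction vector d = (0, 6, 2).
AP = (-18, 12, 24); AP·d = 120, |AP|² = 1044, |d|² = 40.
distance² = |AP|² − (AP·d)²/|d|² = 1044 − 14400/40 = 684, so the distance is 6√19.

6√19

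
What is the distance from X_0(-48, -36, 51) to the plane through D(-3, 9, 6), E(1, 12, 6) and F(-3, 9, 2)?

9

DE = (4, 3, 0) and DF = (0, 0, -4), so a normal is n = DE × DF = (-12, 16, 0).
n = (-12, 16, 0); n·P − 180 = -180; |n| = 20; distance = 180/20 = 9.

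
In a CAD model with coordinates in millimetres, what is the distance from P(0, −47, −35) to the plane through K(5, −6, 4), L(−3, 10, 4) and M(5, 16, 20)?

KL = (−8, 16, 0) and KM = (0, 22, 16), so a normal is n = KL × KM = (256, 128, −176).
Then n·(0, −47, −35) − (−192) = 336.
|n| = √(65536 + 16384 + 30976) = 336, so the distance is |336|/336 = 1.

1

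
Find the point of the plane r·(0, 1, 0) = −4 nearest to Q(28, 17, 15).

The perpendicular from Q has direction n = (0, 1, 0): r = (28, 17, 15) + μ(0, 1, 0).
Substitute into the plane: n·(Q + μn) = -4 gives 17 + 1μ = -4, so μ = -21.
Foot = (28, 17, 15) + (-21)·(0, 1, 0) = (28, −4, 15).

(28, -4, 15)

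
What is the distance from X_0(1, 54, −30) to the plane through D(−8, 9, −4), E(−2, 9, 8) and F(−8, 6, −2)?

6

DE = (6, 0, 12) and DF = (0, −3, 2), so a normal is n = DE × DF = (36, −12, −18).
Then n·(1, 54, −30) − (−324) = 252.
|n| = √(1296 + 144 + 324) = 42, so the distance is |252|/42 = 6.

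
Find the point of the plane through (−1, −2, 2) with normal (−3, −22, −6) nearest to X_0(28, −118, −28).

(43, -8, 2)

The perpendicular from X_0 has direction n = (−3, −22, −6): r = (28, −118, −28) + μ(−3, −22, −6).
Substitute into the plane: n·(X_0 + μn) = 35 gives 2680 + 529μ = 35, so μ = -5.
Foot = (28, −118, −28) + (-5)·(−3, −22, −6) = (43, −8, 2).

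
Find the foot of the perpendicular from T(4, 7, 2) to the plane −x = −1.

(1, 7, 2)

n = (−1, 0, 0), |n|² = 1, and n·T − (-1) = -3.
t = -3/1 = -3, so the foot is T − t·n = (4, 7, 2) − (-3)·(−1, 0, 0) = (1, 7, 2).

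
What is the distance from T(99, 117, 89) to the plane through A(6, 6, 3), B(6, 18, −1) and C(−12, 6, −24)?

9

AB = (0, 12, −4) and AC = (−18, 0, −27), so a normal is n = AB × AC = (−324, 72, 216).
n = (−324, 72, 216); n·P − (-864) = -3564; |n| = 396; distance = 3564/396 = 9.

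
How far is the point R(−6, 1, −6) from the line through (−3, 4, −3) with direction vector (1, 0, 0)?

Direction vector d = (1, 0, 0).
AP = (−3, −3, −3); AP·d = -3, |AP|² = 27, |d|² = 1.
distance² = |AP|² − (AP·d)²/|d|² = 27 − 9/1 = 18, so the distance is 3√2.

3√2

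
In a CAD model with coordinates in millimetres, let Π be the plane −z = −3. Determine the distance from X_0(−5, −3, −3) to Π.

d = |(-1)·(-3) − (-3)| / √(0 + 0 + 1) = |6| / 1 = 6.

6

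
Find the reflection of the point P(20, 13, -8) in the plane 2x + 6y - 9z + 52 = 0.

(12, -11, 28)

With n = (2, 6, -9), the signed offset is (n·P − (-52))/|n|² = 242/121 = 2.
P' = P − 2t·n = (20, 13, -8) − 4·(2, 6, -9) = (12, -11, 28).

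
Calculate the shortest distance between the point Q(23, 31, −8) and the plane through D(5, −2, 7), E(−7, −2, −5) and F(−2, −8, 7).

3

DE = (−12, 0, −12) and DF = (−7, −6, 0), so a normal is n = DE × DF = (−72, 84, 72).
Then n·(23, 31, −8) − (−24) = 396.
|n| = √(5184 + 7056 + 5184) = 132, so the distance is |396|/132 = 3.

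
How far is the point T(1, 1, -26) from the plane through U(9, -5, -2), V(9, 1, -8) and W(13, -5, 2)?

UV = (0, 6, -6) and UW = (4, 0, 4), so a normal is n = UV × UW = (24, -24, -24).
Then n·(1, 1, -26) - 384 = 240.
|n| = √(576 + 576 + 576) = 24√3, so the distance is |240|/(24√3) = 10√3/3.

10√3/3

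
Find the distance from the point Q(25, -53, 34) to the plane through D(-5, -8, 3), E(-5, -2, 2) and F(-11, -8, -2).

DE = (0, 6, -1) and DF = (-6, 0, -5), so a normal is n = DE × DF = (-30, 6, 36).
d = |(-30)·25 + 6·(-53) + 36·34 − 210| / √(900 + 36 + 1296) = |-54| / (6√62) = 9/√62.

9/√62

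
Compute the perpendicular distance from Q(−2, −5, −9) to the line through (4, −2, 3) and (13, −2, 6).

A direction vector is d = (9, 0, 3).
AP = (−6, −3, −12); AP·d = -90, |AP|² = 189, |d|² = 90.
distance² = |AP|² − (AP·d)²/|d|² = 189 − 8100/90 = 99, so the distance is 3√11.

3√11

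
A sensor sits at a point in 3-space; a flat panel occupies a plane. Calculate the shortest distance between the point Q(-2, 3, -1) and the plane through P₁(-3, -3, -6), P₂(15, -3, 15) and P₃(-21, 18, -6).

P₁P₂ = (18, 0, 21) and P₁P₃ = (-18, 21, 0), so a normal is n = P₁P₂ × P₁P₃ = (-441, -378, 378).
Then n·(-2, 3, -1) - 189 = -819.
|n| = √(194481 + 142884 + 142884) = 693, so the distance is |-819|/693 = 13/11.

13/11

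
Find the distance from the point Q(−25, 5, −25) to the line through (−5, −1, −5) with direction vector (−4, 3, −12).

4√10

Direction vector d = (−4, 3, −12).
AP = (−20, 6, −20); AP·d = 338, |AP|² = 836, |d|² = 169.
distance² = |AP|² − (AP·d)²/|d|² = 836 − 114244/169 = 160, so the distance is 4√10.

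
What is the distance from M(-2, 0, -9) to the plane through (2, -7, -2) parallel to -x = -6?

Parallel planes share the normal n = (-1, 0, 0); since (2, -7, -2) lies on the plane, its equation is -x = -2.
d = |(-1)·(-2) − (-2)| / √(1 + 0 + 0) = |4| / 1 = 4.

4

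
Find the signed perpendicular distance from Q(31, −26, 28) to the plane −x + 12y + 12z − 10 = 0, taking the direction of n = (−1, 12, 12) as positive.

-1

n·Q − 10 = -17.
|n| = 17, so the signed distance is -17/17 = -1.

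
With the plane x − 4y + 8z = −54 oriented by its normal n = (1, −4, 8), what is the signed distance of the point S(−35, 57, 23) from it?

n·S − (-54) = -25.
|n| = 9, so the signed distance is -25/9.

-25/9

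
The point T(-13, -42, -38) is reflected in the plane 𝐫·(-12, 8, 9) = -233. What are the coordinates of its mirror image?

(-37, -26, -20)

With n = (-12, 8, 9), the signed offset is (n·T − (-233))/|n|² = -289/289 = -1.
T' = T − 2t·n = (-13, -42, -38) − (-2)·(-12, 8, 9) = (-37, -26, -20).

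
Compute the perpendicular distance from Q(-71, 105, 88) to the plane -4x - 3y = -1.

6

d = |(-4)·(-71) + (-3)·105 − (-1)| / √(16 + 9 + 0) = |-30| / 5 = 6.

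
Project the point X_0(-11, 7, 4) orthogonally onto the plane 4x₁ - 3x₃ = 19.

n = (4, 0, -3), |n|² = 25, and n·X_0 − 19 = -75.
t = -75/25 = -3, so the foot is X_0 − t·n = (-11, 7, 4) − (-3)·(4, 0, -3) = (1, 7, -5).

(1, 7, -5)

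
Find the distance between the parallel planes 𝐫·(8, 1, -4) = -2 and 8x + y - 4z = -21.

19/9

Both planes have normal n = (8, 1, -4), |n| = 9. Any point on the first plane is at distance |(-21) − (-2)|/|n| = 19/9 from the second.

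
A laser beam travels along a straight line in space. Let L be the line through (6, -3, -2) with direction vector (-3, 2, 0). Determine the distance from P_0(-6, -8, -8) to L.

Direction vector d = (-3, 2, 0).
AP = (-12, -5, -6); AP·d = 26, |AP|² = 205, |d|² = 13.
distance² = |AP|² − (AP·d)²/|d|² = 205 − 676/13 = 153, so the distance is 3√17.

3√17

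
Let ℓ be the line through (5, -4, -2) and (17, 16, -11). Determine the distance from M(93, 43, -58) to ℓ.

A direction vector is d = (12, 20, -9).
AP = (88, 47, -56); AP·d = 2500, |AP|² = 13089, |d|² = 625.
distance² = |AP|² − (AP·d)²/|d|² = 13089 − 6250000/625 = 3089, so the distance is √3089.

√3089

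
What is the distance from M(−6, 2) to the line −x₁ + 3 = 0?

9

The normal to the line is n = (−1, 0) with |n| = 1.
|n·M − (-3)| = |6 − (-3)| = 9, so the distance is 9/1 = 9.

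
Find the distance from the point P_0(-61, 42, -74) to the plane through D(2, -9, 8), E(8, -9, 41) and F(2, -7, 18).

DE = (6, 0, 33) and DF = (0, 2, 10), so a normal is n = DE × DF = (-66, -60, 12).
d = |(-66)·(-61) + (-60)·42 + 12·(-74) − 504| / √(4356 + 3600 + 144) = |114| / 90 = 19/15.

19/15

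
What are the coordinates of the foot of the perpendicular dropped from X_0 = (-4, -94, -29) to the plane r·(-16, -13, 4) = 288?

(28, -68, -37)

The perpendicular from X_0 has direction n = (-16, -13, 4): r = (-4, -94, -29) + λ(-16, -13, 4).
Substitute into the plane: n·(X_0 + λn) = 288 gives 1170 + 441λ = 288, so λ = -2.
Foot = (-4, -94, -29) + (-2)·(-16, -13, 4) = (28, -68, -37).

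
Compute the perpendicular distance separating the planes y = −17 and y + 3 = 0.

14

Both planes have normal n = (0, 1, 0), |n| = 1. Any point on the first plane is at distance |(-3) − (-17)|/|n| = 14/1 = 14 from the second.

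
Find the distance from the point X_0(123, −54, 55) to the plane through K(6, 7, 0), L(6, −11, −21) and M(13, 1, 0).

5

KL = (0, −18, −21) and KM = (7, −6, 0), so a normal is n = KL × KM = (−126, −147, 126).
n = (−126, −147, 126); n·P − (-1785) = 1155; |n| = 231; distance = 1155/231 = 5.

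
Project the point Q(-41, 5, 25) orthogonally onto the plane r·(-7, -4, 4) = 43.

(-13, 21, 9)

n = (-7, -4, 4), |n|² = 81, and n·Q − 43 = 324.
t = 324/81 = 4, so the foot is Q − t·n = (-41, 5, 25) − 4·(-7, -4, 4) = (-13, 21, 9).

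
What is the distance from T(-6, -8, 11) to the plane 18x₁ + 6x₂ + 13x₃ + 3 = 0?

d = |18·(-6) + 6·(-8) + 13·11 − (-3)| / √(324 + 36 + 169) = |-10| / 23 = 10/23.

10/23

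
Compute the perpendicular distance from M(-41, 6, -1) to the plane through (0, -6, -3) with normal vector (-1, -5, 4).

The plane has equation n·(r − (0, -6, -3)) = 0, i.e. n·r = 18.
Then n·(-41, 6, -1) - 18 = -11.
|n| = √(1 + 25 + 16) = √42, so the distance is |-11|/√42 = 11/√42.

11√42/42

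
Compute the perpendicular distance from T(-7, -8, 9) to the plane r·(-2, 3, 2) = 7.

1/√17

n = (-2, 3, 2); n·P − 7 = 1; |n| = √17; distance = 1/√17 = √17/17.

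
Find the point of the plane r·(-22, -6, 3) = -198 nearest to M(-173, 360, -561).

(-3825/23, 8322/23, -12924/23)

n = (-22, -6, 3), |n|² = 529, and n·M − (-198) = 161.
t = 161/529 = 7/23, so the foot is M − t·n = (-173, 360, -561) − (7/23)·(-22, -6, 3) = (-3825/23, 8322/23, -12924/23).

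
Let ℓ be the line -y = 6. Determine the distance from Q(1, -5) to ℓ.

The normal to the line is n = (0, -1) with |n| = 1.
|n·Q − 6| = |5 − 6| = 1, so the distance is 1/1 = 1.

1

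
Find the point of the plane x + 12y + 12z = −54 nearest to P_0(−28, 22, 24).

(-30, -2, 0)

The perpendicular from P_0 has direction n = (1, 12, 12): r = (−28, 22, 24) + t(1, 12, 12).
Substitute into the plane: n·(P_0 + tn) = -54 gives 524 + 289t = -54, so t = -2.
Foot = (−28, 22, 24) + (-2)·(1, 12, 12) = (−30, −2, 0).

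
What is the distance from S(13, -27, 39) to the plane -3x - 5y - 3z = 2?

Normal vector n = (-3, -5, -3), and n·(13, -27, 39) - 2 = -23.
|n| = √(9 + 25 + 9) = √43, so the distance is |-23|/√43 = 23/√43.

23√43/43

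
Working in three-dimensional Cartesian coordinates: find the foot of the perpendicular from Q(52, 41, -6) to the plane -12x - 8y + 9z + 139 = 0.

(16, 17, 21)

n = (-12, -8, 9), |n|² = 289, and n·Q − (-139) = -867.
t = -867/289 = -3, so the foot is Q − t·n = (52, 41, -6) − (-3)·(-12, -8, 9) = (16, 17, 21).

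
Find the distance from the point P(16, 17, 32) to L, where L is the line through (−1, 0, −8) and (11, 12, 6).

A direction vector is d = (12, 12, 14).
AP = (17, 17, 40); AP·d = 968, |AP|² = 2178, |d|² = 484.
distance² = |AP|² − (AP·d)²/|d|² = 2178 − 937024/484 = 242, so the distance is 11√2.

11√2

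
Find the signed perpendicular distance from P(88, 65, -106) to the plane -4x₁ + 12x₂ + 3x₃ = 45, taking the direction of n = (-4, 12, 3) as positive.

5

n·P − 45 = 65.
|n| = 13, so the signed distance is 65/13 = 5.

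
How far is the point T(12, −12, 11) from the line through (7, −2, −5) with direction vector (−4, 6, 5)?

√381

Direction vector d = (−4, 6, 5).
AP = (5, −10, 16), and AP × d = (−146, −89, −10).
|AP × d|² = 29337 and |d|² = 77, so the distance is √(29337/77) = √381.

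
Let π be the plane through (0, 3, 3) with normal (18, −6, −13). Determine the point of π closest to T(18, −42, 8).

(0, -36, 21)

The perpendicular from T has direction n = (18, −6, −13): r = (18, −42, 8) + λ(18, −6, −13).
Substitute into the plane: n·(T + λn) = -57 gives 472 + 529λ = -57, so λ = -1.
Foot = (18, −42, 8) + (-1)·(18, −6, −13) = (0, −36, 21).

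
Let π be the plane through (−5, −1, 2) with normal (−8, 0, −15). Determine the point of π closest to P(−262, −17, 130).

n = (−8, 0, −15), |n|² = 289, and n·P − 10 = 136.
t = 136/289 = 8/17, so the foot is P − t·n = (−262, −17, 130) − (8/17)·(−8, 0, −15) = (−4390/17, −17, 2330/17).

(-4390/17, -17, 2330/17)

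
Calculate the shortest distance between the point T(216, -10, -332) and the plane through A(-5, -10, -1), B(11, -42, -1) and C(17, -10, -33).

AB = (16, -32, 0) and AC = (22, 0, -32), so a normal is n = AB × AC = (1024, 512, 704).
Then n·(216, -10, -332) - (-10944) = -6720.
|n| = √(1048576 + 262144 + 495616) = 1344, so the distance is |-6720|/1344 = 5.

5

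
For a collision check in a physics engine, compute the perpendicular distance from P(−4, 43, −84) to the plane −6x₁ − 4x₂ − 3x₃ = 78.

Normal vector n = (−6, −4, −3), and n·(−4, 43, −84) − 78 = 26.
|n| = √(36 + 16 + 9) = √61, so the distance is |26|/√61 = 26√61/61.

26/√61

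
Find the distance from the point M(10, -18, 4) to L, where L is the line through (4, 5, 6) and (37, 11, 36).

√569

A direction vector is d = (33, 6, 30).
AP = (6, -23, -2); AP·d = 0, |AP|² = 569, |d|² = 2025.
distance² = |AP|² − (AP·d)²/|d|² = 569 − 0/2025 = 569, so the distance is √569.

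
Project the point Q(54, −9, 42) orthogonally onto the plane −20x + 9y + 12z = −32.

(34, 0, 54)

The perpendicular from Q has direction n = (−20, 9, 12): r = (54, −9, 42) + t(−20, 9, 12).
Substitute into the plane: n·(Q + tn) = -32 gives -657 + 625t = -32, so t = 1.
Foot = (54, −9, 42) + 1·(−20, 9, 12) = (34, 0, 54).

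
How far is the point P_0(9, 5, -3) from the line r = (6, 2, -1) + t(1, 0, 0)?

√13

Direction vector d = (1, 0, 0).
AP = (3, 3, -2), and AP × d = (0, -2, -3).
|AP × d|² = 13 and |d|² = 1, so the distance is √13.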